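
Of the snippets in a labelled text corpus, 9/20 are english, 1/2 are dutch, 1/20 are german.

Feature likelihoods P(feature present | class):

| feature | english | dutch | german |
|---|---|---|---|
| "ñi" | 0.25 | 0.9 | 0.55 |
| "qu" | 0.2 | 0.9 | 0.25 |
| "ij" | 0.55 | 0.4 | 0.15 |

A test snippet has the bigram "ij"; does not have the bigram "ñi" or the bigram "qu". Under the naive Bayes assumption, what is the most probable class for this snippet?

english

english: 0.45 × (1−0.25) × (1−0.2) × 0.55 = 0.1485
dutch: 0.5 × (1−0.9) × (1−0.9) × 0.4 = 0.002
german: 0.05 × (1−0.55) × (1−0.25) × 0.15 = 0.00253125
Highest score → english.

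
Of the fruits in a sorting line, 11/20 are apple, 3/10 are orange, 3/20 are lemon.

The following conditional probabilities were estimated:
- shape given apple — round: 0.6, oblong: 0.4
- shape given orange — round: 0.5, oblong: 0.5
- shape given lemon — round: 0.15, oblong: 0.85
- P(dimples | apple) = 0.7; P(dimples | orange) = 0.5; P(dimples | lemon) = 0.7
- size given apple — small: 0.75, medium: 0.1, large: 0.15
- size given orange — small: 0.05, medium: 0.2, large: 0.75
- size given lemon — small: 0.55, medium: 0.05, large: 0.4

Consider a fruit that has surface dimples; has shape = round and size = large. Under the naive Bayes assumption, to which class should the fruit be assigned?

apple: 0.55 × 0.6 × 0.7 × 0.15 = 0.03465
orange: 0.3 × 0.5 × 0.5 × 0.75 = 0.05625
lemon: 0.15 × 0.15 × 0.7 × 0.4 = 0.0063
Highest score → orange.

orange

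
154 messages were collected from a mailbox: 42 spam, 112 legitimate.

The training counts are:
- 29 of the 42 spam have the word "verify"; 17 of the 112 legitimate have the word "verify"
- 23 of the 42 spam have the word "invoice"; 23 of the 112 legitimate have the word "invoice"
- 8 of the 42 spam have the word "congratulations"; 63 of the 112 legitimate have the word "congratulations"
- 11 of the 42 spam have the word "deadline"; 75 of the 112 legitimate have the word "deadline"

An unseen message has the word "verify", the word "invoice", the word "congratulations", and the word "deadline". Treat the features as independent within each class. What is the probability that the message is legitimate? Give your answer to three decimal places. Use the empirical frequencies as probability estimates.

spam: (42/154) × (29/42) × (23/42) × (8/42) × (11/42) ≈ 0.00514446
legitimate: (112/154) × (17/112) × (23/112) × (63/112) × (75/112) ≈ 0.00853894
P(legitimate | x) = 0.00853894 / 0.0136834 ≈ 0.624

0.624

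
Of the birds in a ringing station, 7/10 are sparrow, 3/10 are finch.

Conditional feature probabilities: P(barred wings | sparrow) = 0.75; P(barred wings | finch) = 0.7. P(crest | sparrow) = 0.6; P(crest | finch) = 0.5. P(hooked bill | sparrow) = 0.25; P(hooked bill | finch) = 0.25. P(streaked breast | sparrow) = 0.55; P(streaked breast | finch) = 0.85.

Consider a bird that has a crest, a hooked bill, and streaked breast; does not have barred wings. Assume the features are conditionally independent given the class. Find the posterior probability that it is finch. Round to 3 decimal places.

0.398

sparrow: 0.7 × (1−0.75) × 0.6 × 0.25 × 0.55 = 0.0144375
finch: 0.3 × (1−0.7) × 0.5 × 0.25 × 0.85 = 0.0095625
P(finch | x) = 0.0095625 / 0.024 ≈ 0.398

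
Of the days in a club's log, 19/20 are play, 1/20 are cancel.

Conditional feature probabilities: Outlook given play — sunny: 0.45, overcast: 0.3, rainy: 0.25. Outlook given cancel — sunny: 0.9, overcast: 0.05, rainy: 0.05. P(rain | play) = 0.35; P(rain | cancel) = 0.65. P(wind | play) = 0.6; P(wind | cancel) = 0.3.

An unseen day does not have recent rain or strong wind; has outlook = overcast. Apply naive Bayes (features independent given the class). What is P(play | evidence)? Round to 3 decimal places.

play: 0.95 × 0.3 × (1−0.35) × (1−0.6) = 0.0741
cancel: 0.05 × 0.05 × (1−0.65) × (1−0.3) = 0.0006125
P(play | x) = 0.0741 / 0.0747125 ≈ 0.992

0.992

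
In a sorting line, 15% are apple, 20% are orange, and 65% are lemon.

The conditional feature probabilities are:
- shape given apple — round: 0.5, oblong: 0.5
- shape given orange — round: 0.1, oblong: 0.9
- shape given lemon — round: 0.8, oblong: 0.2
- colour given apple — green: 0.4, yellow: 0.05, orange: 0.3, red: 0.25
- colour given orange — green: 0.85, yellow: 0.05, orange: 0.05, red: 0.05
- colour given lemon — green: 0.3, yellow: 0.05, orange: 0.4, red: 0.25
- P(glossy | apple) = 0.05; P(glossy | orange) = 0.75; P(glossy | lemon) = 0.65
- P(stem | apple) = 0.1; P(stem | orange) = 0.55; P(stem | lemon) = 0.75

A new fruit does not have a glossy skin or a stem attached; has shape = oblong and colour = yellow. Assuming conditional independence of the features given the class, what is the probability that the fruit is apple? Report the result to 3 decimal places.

apple: 0.15 × 0.5 × 0.05 × (1−0.05) × (1−0.1) = 0.00320625
orange: 0.2 × 0.9 × 0.05 × (1−0.75) × (1−0.55) = 0.0010125
lemon: 0.65 × 0.2 × 0.05 × (1−0.65) × (1−0.75) = 0.00056875
P(apple | x) = 0.00320625 / 0.0047875 ≈ 0.670

0.670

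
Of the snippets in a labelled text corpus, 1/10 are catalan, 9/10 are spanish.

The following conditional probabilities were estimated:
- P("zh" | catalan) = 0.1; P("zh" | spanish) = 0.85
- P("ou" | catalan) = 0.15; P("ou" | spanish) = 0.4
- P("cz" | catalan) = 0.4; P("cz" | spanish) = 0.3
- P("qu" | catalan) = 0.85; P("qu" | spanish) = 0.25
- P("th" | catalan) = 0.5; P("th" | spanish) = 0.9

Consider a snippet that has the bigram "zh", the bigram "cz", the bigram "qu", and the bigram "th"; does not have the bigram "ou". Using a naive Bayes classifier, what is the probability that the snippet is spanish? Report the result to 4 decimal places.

catalan: 0.1 × 0.1 × (1−0.15) × 0.4 × 0.85 × 0.5 = 0.001445
spanish: 0.9 × 0.85 × (1−0.4) × 0.3 × 0.25 × 0.9 = 0.0309825
P(spanish | x) = 0.0309825 / 0.0324275 ≈ 0.9554

0.9554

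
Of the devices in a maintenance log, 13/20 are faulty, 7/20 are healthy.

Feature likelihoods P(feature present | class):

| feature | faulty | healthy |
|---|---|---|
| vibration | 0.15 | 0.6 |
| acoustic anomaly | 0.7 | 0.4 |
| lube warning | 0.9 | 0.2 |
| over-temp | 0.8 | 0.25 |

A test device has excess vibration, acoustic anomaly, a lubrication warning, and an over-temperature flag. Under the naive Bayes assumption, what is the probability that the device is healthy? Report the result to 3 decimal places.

faulty: 0.65 × 0.15 × 0.7 × 0.9 × 0.8 = 0.04914
healthy: 0.35 × 0.6 × 0.4 × 0.2 × 0.25 = 0.0042
P(healthy | x) = 0.0042 / 0.05334 ≈ 0.079

0.079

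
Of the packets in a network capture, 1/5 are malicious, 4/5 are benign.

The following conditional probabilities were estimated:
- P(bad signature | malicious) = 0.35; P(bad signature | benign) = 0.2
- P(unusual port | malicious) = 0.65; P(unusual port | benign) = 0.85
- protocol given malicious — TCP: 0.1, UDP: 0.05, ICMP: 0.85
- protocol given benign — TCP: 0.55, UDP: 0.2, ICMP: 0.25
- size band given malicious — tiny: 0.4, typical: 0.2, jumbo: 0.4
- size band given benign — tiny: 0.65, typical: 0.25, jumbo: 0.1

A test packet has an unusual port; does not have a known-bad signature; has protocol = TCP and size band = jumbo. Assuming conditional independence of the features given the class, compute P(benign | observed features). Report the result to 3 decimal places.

malicious: 0.2 × (1−0.35) × 0.65 × 0.1 × 0.4 = 0.00338
benign: 0.8 × (1−0.2) × 0.85 × 0.55 × 0.1 = 0.02992
P(benign | x) = 0.02992 / 0.0333 ≈ 0.898

0.898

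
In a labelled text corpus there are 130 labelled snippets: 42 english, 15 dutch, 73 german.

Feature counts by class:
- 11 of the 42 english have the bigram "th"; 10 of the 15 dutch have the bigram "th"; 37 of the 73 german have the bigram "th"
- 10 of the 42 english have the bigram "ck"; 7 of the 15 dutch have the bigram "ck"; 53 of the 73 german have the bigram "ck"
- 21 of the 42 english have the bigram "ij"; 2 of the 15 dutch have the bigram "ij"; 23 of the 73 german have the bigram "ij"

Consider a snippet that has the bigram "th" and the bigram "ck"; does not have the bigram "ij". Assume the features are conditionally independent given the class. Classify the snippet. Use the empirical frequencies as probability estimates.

german

english: (42/130) × (11/42) × (10/42) × (21/42) ≈ 0.0100733
dutch: (15/130) × (10/15) × (7/15) × (13/15) ≈ 0.0311111
german: (73/130) × (37/73) × (53/73) × (50/73) ≈ 0.141533
Highest score → german.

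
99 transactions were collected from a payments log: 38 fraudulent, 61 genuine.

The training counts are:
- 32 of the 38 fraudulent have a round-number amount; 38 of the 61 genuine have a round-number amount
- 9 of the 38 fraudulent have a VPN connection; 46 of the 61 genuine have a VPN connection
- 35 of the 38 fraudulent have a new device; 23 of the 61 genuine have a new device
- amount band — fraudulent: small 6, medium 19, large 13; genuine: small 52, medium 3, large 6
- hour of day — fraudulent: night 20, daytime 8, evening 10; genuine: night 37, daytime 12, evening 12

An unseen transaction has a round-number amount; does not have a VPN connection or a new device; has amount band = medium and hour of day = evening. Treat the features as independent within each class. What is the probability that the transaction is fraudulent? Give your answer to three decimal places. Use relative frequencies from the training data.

0.818

fraudulent: (38/99) × (32/38) × (29/38) × (3/38) × (19/38) × (10/38) ≈ 0.00256244
genuine: (61/99) × (38/61) × (15/61) × (38/61) × (3/61) × (12/61) ≈ 0.000568861
P(fraudulent | x) = 0.00256244 / 0.003131301 ≈ 0.818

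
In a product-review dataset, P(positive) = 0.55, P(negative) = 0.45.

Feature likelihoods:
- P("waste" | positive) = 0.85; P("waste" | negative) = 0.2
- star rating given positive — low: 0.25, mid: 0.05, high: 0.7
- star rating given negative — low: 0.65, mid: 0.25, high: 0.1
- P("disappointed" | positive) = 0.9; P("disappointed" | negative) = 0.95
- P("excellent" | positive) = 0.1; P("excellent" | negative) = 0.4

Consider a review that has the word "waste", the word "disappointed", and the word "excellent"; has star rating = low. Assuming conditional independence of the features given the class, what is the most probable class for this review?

negative

positive: 0.55 × 0.85 × 0.25 × 0.9 × 0.1 = 0.01051875
negative: 0.45 × 0.2 × 0.65 × 0.95 × 0.4 = 0.02223
Highest score → negative.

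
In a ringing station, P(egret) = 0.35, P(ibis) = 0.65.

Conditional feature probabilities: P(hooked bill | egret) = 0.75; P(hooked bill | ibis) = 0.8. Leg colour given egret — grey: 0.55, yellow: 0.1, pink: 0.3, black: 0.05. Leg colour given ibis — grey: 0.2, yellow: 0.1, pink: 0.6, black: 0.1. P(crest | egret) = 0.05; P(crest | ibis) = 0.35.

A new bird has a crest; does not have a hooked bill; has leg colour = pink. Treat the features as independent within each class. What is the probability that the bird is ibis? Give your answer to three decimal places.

0.954

egret: 0.35 × (1−0.75) × 0.3 × 0.05 = 0.0013125
ibis: 0.65 × (1−0.8) × 0.6 × 0.35 = 0.0273
P(ibis | x) = 0.0273 / 0.0286125 ≈ 0.954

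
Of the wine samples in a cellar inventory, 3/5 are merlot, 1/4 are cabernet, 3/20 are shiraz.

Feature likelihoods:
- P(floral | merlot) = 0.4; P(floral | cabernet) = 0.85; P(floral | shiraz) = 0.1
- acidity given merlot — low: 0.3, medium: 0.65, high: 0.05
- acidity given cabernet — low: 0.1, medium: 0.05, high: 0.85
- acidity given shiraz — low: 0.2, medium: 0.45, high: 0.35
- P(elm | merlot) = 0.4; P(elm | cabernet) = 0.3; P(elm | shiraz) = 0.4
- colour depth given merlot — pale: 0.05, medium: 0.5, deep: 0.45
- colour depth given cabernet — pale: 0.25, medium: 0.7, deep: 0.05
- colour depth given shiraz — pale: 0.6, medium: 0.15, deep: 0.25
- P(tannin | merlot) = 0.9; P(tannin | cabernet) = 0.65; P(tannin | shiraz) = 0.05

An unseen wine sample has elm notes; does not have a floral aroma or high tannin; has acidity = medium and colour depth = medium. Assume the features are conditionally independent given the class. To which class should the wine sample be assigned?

merlot: 0.6 × (1−0.4) × 0.65 × 0.4 × 0.5 × (1−0.9) = 0.00468
cabernet: 0.25 × (1−0.85) × 0.05 × 0.3 × 0.7 × (1−0.65) = 0.0001378125
shiraz: 0.15 × (1−0.1) × 0.45 × 0.4 × 0.15 × (1−0.05) = 0.00346275
Highest score → merlot.

merlot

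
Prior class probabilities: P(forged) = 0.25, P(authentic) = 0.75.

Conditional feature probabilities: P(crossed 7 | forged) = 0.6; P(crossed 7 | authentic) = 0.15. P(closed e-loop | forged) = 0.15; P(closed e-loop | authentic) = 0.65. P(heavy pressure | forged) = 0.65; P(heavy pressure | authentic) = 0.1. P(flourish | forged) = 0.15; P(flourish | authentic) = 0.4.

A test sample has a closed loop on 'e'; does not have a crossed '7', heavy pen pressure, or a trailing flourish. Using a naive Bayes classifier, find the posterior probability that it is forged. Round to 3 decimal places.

forged: 0.25 × (1−0.6) × 0.15 × (1−0.65) × (1−0.15) = 0.0044625
authentic: 0.75 × (1−0.15) × 0.65 × (1−0.1) × (1−0.4) = 0.2237625
P(forged | x) = 0.0044625 / 0.228225 ≈ 0.020

0.020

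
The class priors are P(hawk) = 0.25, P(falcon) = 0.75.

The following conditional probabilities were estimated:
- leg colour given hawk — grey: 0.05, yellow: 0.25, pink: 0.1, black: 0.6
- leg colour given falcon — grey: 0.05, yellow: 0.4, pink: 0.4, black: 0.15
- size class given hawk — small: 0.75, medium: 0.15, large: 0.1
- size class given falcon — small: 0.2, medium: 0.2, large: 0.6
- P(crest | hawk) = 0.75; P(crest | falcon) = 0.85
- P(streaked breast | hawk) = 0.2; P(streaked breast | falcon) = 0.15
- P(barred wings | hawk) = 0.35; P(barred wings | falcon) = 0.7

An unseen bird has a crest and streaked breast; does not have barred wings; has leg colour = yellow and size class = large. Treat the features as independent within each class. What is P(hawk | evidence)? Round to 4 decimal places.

0.0813

hawk: 0.25 × 0.25 × 0.1 × 0.75 × 0.2 × (1−0.35) = 0.000609375
falcon: 0.75 × 0.4 × 0.6 × 0.85 × 0.15 × (1−0.7) = 0.006885
P(hawk | x) = 0.000609375 / 0.007494375 ≈ 0.0813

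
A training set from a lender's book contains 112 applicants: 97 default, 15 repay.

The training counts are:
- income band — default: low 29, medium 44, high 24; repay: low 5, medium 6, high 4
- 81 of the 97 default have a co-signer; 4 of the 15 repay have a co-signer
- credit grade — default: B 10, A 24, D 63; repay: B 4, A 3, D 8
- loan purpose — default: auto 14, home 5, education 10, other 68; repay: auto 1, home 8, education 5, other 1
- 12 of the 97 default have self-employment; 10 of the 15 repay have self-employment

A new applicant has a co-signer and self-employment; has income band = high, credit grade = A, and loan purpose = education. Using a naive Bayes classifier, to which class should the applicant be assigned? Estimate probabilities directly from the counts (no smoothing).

default: (97/112) × (24/97) × (81/97) × (24/97) × (10/97) × (12/97) ≈ 0.000564656
repay: (15/112) × (4/15) × (4/15) × (3/15) × (5/15) × (10/15) ≈ 0.00042328
Highest score → default.

default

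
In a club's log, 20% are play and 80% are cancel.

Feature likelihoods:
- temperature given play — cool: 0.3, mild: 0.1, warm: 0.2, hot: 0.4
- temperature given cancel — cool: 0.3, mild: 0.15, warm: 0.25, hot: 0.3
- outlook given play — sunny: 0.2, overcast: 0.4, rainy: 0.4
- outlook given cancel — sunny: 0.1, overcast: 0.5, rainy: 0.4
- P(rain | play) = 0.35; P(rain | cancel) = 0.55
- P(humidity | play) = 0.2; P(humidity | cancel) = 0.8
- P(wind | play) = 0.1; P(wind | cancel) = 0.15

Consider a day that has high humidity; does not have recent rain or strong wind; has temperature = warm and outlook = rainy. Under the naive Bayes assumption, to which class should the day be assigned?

play: 0.2 × 0.2 × 0.4 × (1−0.35) × 0.2 × (1−0.1) = 0.001872
cancel: 0.8 × 0.25 × 0.4 × (1−0.55) × 0.8 × (1−0.15) = 0.02448
Highest score → cancel.

cancel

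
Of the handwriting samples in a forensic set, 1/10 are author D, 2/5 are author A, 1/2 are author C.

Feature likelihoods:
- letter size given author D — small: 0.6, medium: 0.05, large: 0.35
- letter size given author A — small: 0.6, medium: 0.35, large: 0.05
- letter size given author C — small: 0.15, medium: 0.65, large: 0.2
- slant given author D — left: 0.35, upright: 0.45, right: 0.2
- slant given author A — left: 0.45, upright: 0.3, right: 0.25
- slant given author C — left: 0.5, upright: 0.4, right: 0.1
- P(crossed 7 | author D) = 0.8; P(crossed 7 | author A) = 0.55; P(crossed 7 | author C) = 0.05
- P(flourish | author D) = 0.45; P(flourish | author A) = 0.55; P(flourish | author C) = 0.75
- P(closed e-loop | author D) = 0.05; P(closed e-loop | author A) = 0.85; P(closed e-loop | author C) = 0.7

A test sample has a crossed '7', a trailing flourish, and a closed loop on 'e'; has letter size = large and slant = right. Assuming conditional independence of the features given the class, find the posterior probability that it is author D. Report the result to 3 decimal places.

author D: 0.1 × 0.35 × 0.2 × 0.8 × 0.45 × 0.05 = 0.000126
author A: 0.4 × 0.05 × 0.25 × 0.55 × 0.55 × 0.85 = 0.001285625
author C: 0.5 × 0.2 × 0.1 × 0.05 × 0.75 × 0.7 = 0.0002625
P(author D | x) = 0.000126 / 0.001674125 ≈ 0.075

0.075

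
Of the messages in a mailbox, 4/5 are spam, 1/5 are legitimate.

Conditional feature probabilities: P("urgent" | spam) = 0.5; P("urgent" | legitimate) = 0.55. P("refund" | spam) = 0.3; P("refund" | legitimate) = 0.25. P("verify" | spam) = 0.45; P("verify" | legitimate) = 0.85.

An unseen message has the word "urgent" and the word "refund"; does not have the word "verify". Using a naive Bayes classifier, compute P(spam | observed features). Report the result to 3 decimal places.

spam: 0.8 × 0.5 × 0.3 × (1−0.45) = 0.066
legitimate: 0.2 × 0.55 × 0.25 × (1−0.85) = 0.004125
P(spam | x) = 0.066 / 0.070125 ≈ 0.941

0.941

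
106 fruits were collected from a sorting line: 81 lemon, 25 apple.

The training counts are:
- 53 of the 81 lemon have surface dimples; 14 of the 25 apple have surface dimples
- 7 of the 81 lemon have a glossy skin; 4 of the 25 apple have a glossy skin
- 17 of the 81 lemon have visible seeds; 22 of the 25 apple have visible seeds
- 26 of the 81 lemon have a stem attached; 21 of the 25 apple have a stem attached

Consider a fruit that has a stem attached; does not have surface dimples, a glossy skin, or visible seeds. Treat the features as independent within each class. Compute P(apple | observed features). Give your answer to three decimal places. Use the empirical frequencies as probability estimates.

lemon: (81/106) × (28/81) × (74/81) × (64/81) × (26/81) ≈ 0.0612043
apple: (25/106) × (11/25) × (21/25) × (3/25) × (21/25) ≈ 0.00878672
P(apple | x) = 0.00878672 / 0.06999102 ≈ 0.126

0.126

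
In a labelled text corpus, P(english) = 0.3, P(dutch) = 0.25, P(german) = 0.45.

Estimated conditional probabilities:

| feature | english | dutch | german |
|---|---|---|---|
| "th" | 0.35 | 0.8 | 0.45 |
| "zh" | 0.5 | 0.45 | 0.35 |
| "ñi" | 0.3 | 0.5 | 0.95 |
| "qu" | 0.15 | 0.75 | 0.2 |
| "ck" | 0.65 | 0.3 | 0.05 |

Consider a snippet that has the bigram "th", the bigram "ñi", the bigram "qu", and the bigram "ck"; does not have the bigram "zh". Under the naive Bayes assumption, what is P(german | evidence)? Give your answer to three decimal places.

english: 0.3 × 0.35 × (1−0.5) × 0.3 × 0.15 × 0.65 = 0.001535625
dutch: 0.25 × 0.8 × (1−0.45) × 0.5 × 0.75 × 0.3 = 0.012375
german: 0.45 × 0.45 × (1−0.35) × 0.95 × 0.2 × 0.05 = 0.0012504375
P(german | x) = 0.0012504375 / 0.0151610625 ≈ 0.082

0.082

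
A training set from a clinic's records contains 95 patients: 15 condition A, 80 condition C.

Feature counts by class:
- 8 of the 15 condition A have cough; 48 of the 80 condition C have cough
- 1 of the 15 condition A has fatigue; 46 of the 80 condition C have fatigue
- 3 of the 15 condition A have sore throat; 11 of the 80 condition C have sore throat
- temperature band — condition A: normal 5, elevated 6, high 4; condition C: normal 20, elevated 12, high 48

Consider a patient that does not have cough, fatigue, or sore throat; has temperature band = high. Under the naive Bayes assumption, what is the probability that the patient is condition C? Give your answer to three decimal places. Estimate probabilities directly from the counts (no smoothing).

condition A: (15/95) × (7/15) × (14/15) × (12/15) × (4/15) ≈ 0.0146713
condition C: (80/95) × (32/80) × (34/80) × (69/80) × (48/80) ≈ 0.0740842
P(condition C | x) = 0.0740842 / 0.0887555 ≈ 0.835

0.835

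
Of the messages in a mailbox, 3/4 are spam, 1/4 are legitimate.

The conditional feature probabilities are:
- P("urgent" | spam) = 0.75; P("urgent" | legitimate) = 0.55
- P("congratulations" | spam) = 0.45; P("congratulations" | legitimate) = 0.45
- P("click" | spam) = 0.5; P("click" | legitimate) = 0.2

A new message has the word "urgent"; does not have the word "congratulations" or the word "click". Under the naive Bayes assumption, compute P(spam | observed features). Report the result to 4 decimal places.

0.7188

spam: 0.75 × 0.75 × (1−0.45) × (1−0.5) = 0.1546875
legitimate: 0.25 × 0.55 × (1−0.45) × (1−0.2) = 0.0605
P(spam | x) = 0.1546875 / 0.2151875 ≈ 0.7188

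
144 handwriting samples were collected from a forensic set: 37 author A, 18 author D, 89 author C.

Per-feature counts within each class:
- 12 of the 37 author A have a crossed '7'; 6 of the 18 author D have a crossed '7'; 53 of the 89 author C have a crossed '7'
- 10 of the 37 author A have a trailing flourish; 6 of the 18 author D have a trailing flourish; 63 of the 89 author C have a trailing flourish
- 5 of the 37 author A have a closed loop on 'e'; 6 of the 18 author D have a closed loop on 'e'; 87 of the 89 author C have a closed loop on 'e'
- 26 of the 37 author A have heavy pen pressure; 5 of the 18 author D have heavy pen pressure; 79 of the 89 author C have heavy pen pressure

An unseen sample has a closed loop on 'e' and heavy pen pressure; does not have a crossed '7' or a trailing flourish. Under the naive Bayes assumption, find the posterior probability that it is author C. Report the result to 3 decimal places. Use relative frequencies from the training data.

0.787

author A: (37/144) × (25/37) × (27/37) × (5/37) × (26/37) ≈ 0.0120304
author D: (18/144) × (12/18) × (12/18) × (6/18) × (5/18) ≈ 0.00514403
author C: (89/144) × (36/89) × (26/89) × (87/89) × (79/89) ≈ 0.0633709
P(author C | x) = 0.0633709 / 0.08054533 ≈ 0.787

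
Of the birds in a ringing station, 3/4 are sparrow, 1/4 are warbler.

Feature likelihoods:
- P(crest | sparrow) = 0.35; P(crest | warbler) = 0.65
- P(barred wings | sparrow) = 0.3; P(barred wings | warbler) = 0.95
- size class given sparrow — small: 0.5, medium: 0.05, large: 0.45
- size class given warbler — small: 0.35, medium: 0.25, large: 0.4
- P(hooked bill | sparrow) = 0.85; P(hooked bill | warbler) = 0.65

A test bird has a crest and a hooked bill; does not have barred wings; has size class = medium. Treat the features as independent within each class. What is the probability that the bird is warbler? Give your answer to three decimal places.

0.145

sparrow: 0.75 × 0.35 × (1−0.3) × 0.05 × 0.85 = 0.007809375
warbler: 0.25 × 0.65 × (1−0.95) × 0.25 × 0.65 = 0.0013203125
P(warbler | x) = 0.0013203125 / 0.0091296875 ≈ 0.145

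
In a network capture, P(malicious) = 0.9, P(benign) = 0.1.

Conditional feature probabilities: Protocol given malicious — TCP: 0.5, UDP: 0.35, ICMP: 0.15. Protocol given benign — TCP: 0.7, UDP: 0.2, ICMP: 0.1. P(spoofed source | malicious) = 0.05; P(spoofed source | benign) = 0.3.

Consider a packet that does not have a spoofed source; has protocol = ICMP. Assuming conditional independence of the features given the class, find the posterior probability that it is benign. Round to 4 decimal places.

malicious: 0.9 × 0.15 × (1−0.05) = 0.12825
benign: 0.1 × 0.1 × (1−0.3) = 0.007
P(benign | x) = 0.007 / 0.13525 ≈ 0.0518

0.0518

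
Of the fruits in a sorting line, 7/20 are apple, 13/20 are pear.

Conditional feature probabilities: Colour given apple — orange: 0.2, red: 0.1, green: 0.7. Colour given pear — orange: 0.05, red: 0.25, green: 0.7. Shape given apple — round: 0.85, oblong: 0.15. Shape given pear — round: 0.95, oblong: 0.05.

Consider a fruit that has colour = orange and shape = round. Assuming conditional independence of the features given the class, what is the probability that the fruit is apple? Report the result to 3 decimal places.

apple: 0.35 × 0.2 × 0.85 = 0.0595
pear: 0.65 × 0.05 × 0.95 = 0.030875
P(apple | x) = 0.0595 / 0.090375 ≈ 0.658

0.658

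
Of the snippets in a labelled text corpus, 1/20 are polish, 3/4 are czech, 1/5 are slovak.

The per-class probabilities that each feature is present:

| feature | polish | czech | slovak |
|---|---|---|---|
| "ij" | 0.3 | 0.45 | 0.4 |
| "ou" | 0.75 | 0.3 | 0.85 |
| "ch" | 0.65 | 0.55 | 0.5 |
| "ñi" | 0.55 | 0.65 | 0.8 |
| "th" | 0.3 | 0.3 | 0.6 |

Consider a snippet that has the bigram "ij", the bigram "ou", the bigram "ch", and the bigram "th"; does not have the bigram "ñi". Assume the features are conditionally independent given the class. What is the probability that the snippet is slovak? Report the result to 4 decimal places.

0.3738

polish: 0.05 × 0.3 × 0.75 × 0.65 × (1−0.55) × 0.3 = 0.0009871875
czech: 0.75 × 0.45 × 0.3 × 0.55 × (1−0.65) × 0.3 = 0.0058471875
slovak: 0.2 × 0.4 × 0.85 × 0.5 × (1−0.8) × 0.6 = 0.00408
P(slovak | x) = 0.00408 / 0.010914375 ≈ 0.3738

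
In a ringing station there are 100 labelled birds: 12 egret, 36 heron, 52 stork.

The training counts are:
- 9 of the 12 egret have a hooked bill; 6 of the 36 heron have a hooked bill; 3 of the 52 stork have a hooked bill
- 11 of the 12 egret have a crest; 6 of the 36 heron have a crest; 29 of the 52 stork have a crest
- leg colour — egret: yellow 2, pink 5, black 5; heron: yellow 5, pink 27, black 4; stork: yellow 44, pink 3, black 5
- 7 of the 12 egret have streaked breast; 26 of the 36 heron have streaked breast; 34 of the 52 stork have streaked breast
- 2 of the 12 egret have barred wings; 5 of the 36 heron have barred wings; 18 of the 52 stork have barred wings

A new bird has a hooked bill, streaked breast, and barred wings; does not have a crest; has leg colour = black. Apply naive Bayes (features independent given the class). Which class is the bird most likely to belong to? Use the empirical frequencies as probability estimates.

heron

egret: (12/100) × (9/12) × (1/12) × (5/12) × (7/12) × (2/12) ≈ 0.000303819
heron: (36/100) × (6/36) × (30/36) × (4/36) × (26/36) × (5/36) ≈ 0.00055727
stork: (52/100) × (3/52) × (23/52) × (5/52) × (34/52) × (18/52) ≈ 0.000288773
Highest score → heron.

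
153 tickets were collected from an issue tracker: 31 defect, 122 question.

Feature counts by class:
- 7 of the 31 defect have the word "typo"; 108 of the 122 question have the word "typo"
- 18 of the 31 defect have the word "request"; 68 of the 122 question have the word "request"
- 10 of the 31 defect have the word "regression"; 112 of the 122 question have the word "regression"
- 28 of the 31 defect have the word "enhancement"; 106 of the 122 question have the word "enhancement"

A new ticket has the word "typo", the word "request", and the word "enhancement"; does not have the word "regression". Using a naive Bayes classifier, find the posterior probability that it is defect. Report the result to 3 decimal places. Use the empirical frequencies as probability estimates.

0.367

defect: (31/153) × (7/31) × (18/31) × (21/31) × (28/31) ≈ 0.0162544
question: (122/153) × (108/122) × (68/122) × (10/122) × (106/122) ≈ 0.02802
P(defect | x) = 0.0162544 / 0.0442744 ≈ 0.367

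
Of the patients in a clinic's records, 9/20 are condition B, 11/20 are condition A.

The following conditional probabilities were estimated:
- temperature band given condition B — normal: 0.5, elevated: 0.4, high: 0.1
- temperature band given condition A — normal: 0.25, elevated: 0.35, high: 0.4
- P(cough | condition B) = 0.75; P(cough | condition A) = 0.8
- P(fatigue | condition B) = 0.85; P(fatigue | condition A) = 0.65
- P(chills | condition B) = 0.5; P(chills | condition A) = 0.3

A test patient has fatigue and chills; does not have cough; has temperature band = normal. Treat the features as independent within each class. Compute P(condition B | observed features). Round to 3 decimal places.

condition B: 0.45 × 0.5 × (1−0.75) × 0.85 × 0.5 = 0.02390625
condition A: 0.55 × 0.25 × (1−0.8) × 0.65 × 0.3 = 0.0053625
P(condition B | x) = 0.02390625 / 0.02926875 ≈ 0.817

0.817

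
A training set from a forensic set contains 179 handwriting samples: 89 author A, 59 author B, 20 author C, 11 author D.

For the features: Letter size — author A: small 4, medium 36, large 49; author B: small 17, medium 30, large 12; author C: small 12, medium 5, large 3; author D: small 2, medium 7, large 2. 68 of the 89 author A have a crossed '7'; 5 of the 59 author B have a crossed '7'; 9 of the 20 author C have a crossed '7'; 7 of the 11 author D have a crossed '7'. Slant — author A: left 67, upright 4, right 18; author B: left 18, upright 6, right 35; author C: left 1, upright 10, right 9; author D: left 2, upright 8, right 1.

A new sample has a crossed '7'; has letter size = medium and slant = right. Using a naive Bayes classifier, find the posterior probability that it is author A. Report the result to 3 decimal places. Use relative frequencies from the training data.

0.655

author A: (89/179) × (36/89) × (68/89) × (18/89) ≈ 0.0310778
author B: (59/179) × (30/59) × (5/59) × (35/59) ≈ 0.00842563
author C: (20/179) × (5/20) × (9/20) × (9/20) ≈ 0.00565642
author D: (11/179) × (7/11) × (7/11) × (1/11) ≈ 0.00226234
P(author A | x) = 0.0310778 / 0.04742219 ≈ 0.655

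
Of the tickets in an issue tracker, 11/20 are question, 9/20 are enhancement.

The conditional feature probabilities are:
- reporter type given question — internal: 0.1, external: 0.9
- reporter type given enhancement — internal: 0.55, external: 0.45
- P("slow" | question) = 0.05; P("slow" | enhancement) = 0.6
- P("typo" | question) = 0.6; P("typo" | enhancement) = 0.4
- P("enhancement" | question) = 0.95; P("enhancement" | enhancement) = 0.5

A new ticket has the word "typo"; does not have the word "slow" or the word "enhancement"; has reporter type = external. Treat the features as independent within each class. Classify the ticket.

question: 0.55 × 0.9 × (1−0.05) × 0.6 × (1−0.95) = 0.0141075
enhancement: 0.45 × 0.45 × (1−0.6) × 0.4 × (1−0.5) = 0.0162
Highest score → enhancement.

enhancement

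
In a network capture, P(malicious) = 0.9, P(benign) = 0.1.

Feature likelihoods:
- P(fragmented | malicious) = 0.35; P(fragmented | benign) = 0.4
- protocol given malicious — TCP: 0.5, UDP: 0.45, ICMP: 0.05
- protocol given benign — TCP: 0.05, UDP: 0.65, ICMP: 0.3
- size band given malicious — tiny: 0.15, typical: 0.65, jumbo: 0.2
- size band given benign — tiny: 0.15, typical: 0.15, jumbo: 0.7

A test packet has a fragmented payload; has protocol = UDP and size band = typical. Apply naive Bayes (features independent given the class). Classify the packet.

malicious

malicious: 0.9 × 0.35 × 0.45 × 0.65 = 0.0921375
benign: 0.1 × 0.4 × 0.65 × 0.15 = 0.0039
Highest score → malicious.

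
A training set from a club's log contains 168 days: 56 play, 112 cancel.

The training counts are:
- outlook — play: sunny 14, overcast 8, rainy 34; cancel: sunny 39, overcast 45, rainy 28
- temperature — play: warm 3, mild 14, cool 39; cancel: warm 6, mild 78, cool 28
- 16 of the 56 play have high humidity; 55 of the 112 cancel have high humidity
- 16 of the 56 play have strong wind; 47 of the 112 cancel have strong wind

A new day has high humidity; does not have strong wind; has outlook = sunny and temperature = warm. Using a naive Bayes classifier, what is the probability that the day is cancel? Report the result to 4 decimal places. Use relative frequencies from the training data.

0.7955

play: (56/168) × (14/56) × (3/56) × (16/56) × (40/56) ≈ 0.000911079
cancel: (112/168) × (39/112) × (6/112) × (55/112) × (65/112) ≈ 0.00354428
P(cancel | x) = 0.00354428 / 0.004455359 ≈ 0.7955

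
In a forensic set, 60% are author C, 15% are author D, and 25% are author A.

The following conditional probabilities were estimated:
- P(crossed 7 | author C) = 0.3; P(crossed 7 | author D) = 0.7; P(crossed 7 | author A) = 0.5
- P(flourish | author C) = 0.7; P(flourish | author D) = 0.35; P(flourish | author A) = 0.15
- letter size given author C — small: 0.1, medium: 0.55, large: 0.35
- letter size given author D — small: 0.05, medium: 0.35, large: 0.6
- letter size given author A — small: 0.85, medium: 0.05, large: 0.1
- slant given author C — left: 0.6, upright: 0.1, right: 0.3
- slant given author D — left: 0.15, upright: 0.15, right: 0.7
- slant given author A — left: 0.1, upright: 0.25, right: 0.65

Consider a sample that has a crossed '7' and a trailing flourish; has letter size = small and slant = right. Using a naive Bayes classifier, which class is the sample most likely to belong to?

author A

author C: 0.6 × 0.3 × 0.7 × 0.1 × 0.3 = 0.00378
author D: 0.15 × 0.7 × 0.35 × 0.05 × 0.7 = 0.00128625
author A: 0.25 × 0.5 × 0.15 × 0.85 × 0.65 = 0.010359375
Highest score → author A.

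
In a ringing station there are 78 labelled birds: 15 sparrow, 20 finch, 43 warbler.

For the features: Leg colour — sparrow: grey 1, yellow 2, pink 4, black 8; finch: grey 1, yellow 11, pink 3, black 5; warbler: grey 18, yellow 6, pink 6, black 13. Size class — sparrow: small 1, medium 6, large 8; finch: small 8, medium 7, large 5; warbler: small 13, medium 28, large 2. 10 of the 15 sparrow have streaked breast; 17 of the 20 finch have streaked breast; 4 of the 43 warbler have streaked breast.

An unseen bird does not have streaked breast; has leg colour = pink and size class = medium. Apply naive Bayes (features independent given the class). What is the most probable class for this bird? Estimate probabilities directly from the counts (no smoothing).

sparrow: (15/78) × (4/15) × (6/15) × (5/15) ≈ 0.00683761
finch: (20/78) × (3/20) × (7/20) × (3/20) ≈ 0.00201923
warbler: (43/78) × (6/43) × (28/43) × (39/43) ≈ 0.04543
Highest score → warbler.

warbler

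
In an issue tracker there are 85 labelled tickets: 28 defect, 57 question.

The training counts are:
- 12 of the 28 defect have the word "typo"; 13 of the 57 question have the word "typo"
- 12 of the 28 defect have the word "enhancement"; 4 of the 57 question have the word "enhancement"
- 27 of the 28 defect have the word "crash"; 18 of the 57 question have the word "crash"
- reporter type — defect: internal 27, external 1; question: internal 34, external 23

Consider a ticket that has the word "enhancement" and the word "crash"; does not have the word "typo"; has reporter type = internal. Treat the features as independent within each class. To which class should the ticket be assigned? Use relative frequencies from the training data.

defect

defect: (28/85) × (16/28) × (12/28) × (27/28) × (27/28) ≈ 0.0750129
question: (57/85) × (44/57) × (4/57) × (18/57) × (34/57) ≈ 0.00684259
Highest score → defect.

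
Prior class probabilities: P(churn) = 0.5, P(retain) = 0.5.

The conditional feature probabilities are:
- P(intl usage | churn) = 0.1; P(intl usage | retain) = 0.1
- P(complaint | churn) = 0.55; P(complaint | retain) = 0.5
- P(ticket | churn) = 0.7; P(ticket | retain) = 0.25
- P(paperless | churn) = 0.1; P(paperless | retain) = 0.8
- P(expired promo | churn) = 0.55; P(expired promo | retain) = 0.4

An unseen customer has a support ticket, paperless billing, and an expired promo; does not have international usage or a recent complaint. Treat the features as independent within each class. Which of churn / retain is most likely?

retain

churn: 0.5 × (1−0.1) × (1−0.55) × 0.7 × 0.1 × 0.55 = 0.00779625
retain: 0.5 × (1−0.1) × (1−0.5) × 0.25 × 0.8 × 0.4 = 0.018
Highest score → retain.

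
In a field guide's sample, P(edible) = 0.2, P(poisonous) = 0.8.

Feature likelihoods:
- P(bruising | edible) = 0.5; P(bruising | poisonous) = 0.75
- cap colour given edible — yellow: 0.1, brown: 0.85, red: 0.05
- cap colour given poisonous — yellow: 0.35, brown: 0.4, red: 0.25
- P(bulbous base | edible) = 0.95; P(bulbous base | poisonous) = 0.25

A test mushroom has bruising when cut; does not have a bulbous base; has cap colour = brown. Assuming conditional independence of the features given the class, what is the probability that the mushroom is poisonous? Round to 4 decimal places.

0.9769

edible: 0.2 × 0.5 × 0.85 × (1−0.95) = 0.00425
poisonous: 0.8 × 0.75 × 0.4 × (1−0.25) = 0.18
P(poisonous | x) = 0.18 / 0.18425 ≈ 0.9769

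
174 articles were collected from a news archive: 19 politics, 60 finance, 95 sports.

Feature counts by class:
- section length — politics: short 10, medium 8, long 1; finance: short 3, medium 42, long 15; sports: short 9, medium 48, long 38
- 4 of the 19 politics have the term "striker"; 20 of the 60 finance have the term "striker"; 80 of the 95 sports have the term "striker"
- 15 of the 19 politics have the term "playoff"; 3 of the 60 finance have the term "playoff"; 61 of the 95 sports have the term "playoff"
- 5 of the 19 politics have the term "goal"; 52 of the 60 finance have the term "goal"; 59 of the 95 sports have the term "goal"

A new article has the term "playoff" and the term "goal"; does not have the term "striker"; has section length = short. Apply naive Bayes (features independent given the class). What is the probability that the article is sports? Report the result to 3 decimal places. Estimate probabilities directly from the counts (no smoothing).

0.247

politics: (19/174) × (10/19) × (15/19) × (15/19) × (5/19) ≈ 0.00942633
finance: (60/174) × (3/60) × (40/60) × (3/60) × (52/60) ≈ 0.000498084
sports: (95/174) × (9/95) × (15/95) × (61/95) × (59/95) ≈ 0.00325683
P(sports | x) = 0.00325683 / 0.013181244 ≈ 0.247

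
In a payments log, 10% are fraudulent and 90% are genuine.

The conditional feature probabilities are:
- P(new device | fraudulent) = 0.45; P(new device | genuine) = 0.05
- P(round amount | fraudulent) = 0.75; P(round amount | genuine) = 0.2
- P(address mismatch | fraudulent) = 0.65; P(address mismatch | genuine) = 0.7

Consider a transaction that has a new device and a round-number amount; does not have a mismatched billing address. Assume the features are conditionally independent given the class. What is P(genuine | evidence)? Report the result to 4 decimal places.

0.1860

fraudulent: 0.1 × 0.45 × 0.75 × (1−0.65) = 0.0118125
genuine: 0.9 × 0.05 × 0.2 × (1−0.7) = 0.0027
P(genuine | x) = 0.0027 / 0.0145125 ≈ 0.1860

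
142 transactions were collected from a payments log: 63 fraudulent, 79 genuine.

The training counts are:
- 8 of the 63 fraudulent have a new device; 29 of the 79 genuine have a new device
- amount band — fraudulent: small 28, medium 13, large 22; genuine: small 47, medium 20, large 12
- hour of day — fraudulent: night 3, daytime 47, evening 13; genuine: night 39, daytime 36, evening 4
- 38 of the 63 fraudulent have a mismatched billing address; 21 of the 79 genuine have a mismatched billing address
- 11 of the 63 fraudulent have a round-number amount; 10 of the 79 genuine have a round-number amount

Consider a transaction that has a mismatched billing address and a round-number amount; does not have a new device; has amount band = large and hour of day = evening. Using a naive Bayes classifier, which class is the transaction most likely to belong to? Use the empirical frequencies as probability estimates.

fraudulent

fraudulent: (63/142) × (55/63) × (22/63) × (13/63) × (38/63) × (11/63) ≈ 0.00293937
genuine: (79/142) × (50/79) × (12/79) × (4/79) × (21/79) × (10/79) ≈ 0.0000911242
Highest score → fraudulent.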